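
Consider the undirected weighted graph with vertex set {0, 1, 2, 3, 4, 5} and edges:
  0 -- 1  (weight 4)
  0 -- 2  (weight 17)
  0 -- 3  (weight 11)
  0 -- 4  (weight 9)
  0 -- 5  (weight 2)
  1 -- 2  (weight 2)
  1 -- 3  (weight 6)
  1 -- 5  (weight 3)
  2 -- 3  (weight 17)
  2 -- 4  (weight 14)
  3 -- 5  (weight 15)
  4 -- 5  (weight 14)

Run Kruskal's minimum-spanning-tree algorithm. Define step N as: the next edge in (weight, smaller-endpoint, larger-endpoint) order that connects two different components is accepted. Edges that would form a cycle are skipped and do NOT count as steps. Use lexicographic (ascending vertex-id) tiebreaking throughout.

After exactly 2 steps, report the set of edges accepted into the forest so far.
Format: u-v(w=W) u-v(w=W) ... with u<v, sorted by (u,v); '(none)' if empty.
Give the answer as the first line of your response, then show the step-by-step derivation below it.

0-5(w=2) 1-2(w=2)

step 1: add edge 0-5 (w=2); MST = {0-5(w=2)}
step 2: add edge 1-2 (w=2); MST = {0-5(w=2) 1-2(w=2)}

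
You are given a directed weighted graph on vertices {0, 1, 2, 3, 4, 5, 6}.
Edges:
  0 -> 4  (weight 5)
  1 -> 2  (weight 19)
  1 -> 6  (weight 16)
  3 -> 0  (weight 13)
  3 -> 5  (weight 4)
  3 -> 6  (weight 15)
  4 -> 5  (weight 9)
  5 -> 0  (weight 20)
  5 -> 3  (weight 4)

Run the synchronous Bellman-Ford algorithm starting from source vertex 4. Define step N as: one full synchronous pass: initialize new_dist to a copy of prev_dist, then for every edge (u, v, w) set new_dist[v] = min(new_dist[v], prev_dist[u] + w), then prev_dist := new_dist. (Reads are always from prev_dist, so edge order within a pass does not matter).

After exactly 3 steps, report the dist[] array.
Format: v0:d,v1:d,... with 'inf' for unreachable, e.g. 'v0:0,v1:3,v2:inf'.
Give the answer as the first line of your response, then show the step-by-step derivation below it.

v0:26,v1:inf,v2:inf,v3:13,v4:0,v5:9,v6:28

step 1: dist = v0:inf,v1:inf,v2:inf,v3:inf,v4:0,v5:9,v6:inf
step 2: dist = v0:29,v1:inf,v2:inf,v3:13,v4:0,v5:9,v6:inf
step 3: dist = v0:26,v1:inf,v2:inf,v3:13,v4:0,v5:9,v6:28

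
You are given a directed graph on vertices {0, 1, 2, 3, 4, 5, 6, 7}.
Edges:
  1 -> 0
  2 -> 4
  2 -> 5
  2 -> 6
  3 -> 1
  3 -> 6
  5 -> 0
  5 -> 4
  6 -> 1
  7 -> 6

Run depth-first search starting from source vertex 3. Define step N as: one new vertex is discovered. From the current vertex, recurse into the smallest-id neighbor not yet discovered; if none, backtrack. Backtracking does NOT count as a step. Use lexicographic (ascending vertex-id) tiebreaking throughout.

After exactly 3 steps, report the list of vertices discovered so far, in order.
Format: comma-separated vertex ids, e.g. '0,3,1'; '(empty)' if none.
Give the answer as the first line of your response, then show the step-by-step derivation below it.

3,1,0

step 1: discover 3; path=3; order=3
step 2: discover 1; path=3>1; order=3,1
step 3: discover 0; path=3>1>0; order=3,1,0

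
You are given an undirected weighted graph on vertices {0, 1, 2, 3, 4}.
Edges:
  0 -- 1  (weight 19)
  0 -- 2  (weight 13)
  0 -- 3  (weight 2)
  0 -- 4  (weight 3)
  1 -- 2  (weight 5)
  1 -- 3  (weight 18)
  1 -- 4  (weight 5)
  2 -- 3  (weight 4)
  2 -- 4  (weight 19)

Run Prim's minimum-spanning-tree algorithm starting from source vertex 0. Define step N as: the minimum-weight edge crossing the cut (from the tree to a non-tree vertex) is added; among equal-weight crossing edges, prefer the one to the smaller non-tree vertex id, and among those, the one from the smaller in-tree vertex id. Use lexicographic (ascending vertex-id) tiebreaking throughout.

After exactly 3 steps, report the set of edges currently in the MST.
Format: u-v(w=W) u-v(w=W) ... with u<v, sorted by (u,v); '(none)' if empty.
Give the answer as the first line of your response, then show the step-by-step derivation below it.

0-3(w=2) 0-4(w=3) 2-3(w=4)

step 1: add edge 0-3 (w=2); MST = {0-3(w=2)}
step 2: add edge 0-4 (w=3); MST = {0-3(w=2) 0-4(w=3)}
step 3: add edge 2-3 (w=4); MST = {0-3(w=2) 0-4(w=3) 2-3(w=4)}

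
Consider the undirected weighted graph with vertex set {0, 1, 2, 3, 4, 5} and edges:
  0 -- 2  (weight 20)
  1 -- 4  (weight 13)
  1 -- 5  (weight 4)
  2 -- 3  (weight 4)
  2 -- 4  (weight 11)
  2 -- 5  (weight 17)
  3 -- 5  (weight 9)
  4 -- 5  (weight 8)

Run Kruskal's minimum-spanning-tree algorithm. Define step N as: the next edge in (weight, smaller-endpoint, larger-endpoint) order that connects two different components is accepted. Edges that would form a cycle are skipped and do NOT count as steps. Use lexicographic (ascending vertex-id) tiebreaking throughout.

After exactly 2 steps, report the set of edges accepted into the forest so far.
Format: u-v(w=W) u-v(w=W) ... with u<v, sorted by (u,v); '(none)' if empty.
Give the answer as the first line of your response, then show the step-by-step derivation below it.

1-5(w=4) 2-3(w=4)

step 1: add edge 1-5 (w=4); MST = {1-5(w=4)}
step 2: add edge 2-3 (w=4); MST = {1-5(w=4) 2-3(w=4)}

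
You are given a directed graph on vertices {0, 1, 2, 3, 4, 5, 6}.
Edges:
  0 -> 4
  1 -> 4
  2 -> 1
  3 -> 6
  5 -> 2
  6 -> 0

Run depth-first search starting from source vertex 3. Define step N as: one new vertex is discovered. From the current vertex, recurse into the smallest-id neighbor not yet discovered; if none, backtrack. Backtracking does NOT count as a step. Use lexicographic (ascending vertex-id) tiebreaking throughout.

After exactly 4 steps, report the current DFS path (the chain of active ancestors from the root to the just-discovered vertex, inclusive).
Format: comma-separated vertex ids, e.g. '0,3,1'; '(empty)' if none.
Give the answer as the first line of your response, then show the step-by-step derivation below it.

3,6,0,4

step 1: discover 3; path=3; order=3
step 2: discover 6; path=3>6; order=3,6
step 3: discover 0; path=3>6>0; order=3,6,0
step 4: discover 4; path=3>6>0>4; order=3,6,0,4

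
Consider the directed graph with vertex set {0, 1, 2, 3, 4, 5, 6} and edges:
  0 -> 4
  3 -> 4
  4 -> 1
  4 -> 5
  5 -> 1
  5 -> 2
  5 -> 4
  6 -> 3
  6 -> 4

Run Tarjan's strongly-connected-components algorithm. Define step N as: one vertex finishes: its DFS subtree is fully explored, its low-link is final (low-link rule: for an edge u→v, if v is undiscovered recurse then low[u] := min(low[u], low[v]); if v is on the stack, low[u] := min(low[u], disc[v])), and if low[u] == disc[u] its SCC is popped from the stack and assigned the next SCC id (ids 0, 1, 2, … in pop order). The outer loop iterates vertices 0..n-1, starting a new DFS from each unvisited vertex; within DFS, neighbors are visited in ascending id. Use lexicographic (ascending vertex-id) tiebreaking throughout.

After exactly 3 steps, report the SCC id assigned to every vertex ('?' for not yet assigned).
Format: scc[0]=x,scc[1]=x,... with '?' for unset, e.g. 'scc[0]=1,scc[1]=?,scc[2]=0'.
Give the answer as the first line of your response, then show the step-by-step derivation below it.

scc[0]=?,scc[1]=0,scc[2]=1,scc[3]=?,scc[4]=?,scc[5]=?,scc[6]=?

step 1: low=(low[0]=0,low[1]=2,low[2]=?,low[3]=?,low[4]=1,low[5]=?,low[6]=?); scc=(scc[0]=?,scc[1]=0,scc[2]=?,scc[3]=?,scc[4]=?,scc[5]=?,scc[6]=?)
step 2: low=(low[0]=0,low[1]=2,low[2]=4,low[3]=?,low[4]=1,low[5]=3,low[6]=?); scc=(scc[0]=?,scc[1]=0,scc[2]=1,scc[3]=?,scc[4]=?,scc[5]=?,scc[6]=?)
step 3: low=(low[0]=0,low[1]=2,low[2]=4,low[3]=?,low[4]=1,low[5]=1,low[6]=?); scc=(scc[0]=?,scc[1]=0,scc[2]=1,scc[3]=?,scc[4]=?,scc[5]=?,scc[6]=?)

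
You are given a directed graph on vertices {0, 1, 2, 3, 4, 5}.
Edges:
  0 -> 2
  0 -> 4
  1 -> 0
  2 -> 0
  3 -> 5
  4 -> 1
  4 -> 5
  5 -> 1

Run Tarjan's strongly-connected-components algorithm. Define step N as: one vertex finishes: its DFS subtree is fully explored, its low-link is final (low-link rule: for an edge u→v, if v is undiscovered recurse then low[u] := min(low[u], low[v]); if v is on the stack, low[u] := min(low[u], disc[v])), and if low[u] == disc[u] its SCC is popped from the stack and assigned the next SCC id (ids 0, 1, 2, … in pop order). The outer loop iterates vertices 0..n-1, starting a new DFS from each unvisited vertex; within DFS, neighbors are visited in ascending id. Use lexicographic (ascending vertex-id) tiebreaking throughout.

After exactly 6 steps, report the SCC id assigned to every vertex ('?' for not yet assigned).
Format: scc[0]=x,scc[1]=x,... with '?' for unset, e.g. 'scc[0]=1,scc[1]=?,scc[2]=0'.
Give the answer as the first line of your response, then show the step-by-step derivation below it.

scc[0]=0,scc[1]=0,scc[2]=0,scc[3]=1,scc[4]=0,scc[5]=0

step 1: low=(low[0]=0,low[1]=?,low[2]=0,low[3]=?,low[4]=?,low[5]=?); scc=(scc[0]=?,scc[1]=?,scc[2]=?,scc[3]=?,scc[4]=?,scc[5]=?)
step 2: low=(low[0]=0,low[1]=0,low[2]=0,low[3]=?,low[4]=2,low[5]=?); scc=(scc[0]=?,scc[1]=?,scc[2]=?,scc[3]=?,scc[4]=?,scc[5]=?)
step 3: low=(low[0]=0,low[1]=0,low[2]=0,low[3]=?,low[4]=0,low[5]=3); scc=(scc[0]=?,scc[1]=?,scc[2]=?,scc[3]=?,scc[4]=?,scc[5]=?)
step 4: low=(low[0]=0,low[1]=0,low[2]=0,low[3]=?,low[4]=0,low[5]=3); scc=(scc[0]=?,scc[1]=?,scc[2]=?,scc[3]=?,scc[4]=?,scc[5]=?)
step 5: low=(low[0]=0,low[1]=0,low[2]=0,low[3]=?,low[4]=0,low[5]=3); scc=(scc[0]=0,scc[1]=0,scc[2]=0,scc[3]=?,scc[4]=0,scc[5]=0)
step 6: low=(low[0]=0,low[1]=0,low[2]=0,low[3]=5,low[4]=0,low[5]=3); scc=(scc[0]=0,scc[1]=0,scc[2]=0,scc[3]=1,scc[4]=0,scc[5]=0)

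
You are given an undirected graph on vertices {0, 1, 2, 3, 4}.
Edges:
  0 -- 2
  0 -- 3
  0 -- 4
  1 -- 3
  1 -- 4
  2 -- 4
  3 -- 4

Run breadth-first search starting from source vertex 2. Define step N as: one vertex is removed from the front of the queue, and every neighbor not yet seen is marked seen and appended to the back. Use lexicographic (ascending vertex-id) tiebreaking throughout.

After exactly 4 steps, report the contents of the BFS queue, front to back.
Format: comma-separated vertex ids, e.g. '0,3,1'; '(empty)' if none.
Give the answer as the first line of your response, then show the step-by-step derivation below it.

1

step 1: dequeue 2; queue=[0,4]; order=2
step 2: dequeue 0; queue=[4,3]; order=2,0
step 3: dequeue 4; queue=[3,1]; order=2,0,4
step 4: dequeue 3; queue=[1]; order=2,0,4,3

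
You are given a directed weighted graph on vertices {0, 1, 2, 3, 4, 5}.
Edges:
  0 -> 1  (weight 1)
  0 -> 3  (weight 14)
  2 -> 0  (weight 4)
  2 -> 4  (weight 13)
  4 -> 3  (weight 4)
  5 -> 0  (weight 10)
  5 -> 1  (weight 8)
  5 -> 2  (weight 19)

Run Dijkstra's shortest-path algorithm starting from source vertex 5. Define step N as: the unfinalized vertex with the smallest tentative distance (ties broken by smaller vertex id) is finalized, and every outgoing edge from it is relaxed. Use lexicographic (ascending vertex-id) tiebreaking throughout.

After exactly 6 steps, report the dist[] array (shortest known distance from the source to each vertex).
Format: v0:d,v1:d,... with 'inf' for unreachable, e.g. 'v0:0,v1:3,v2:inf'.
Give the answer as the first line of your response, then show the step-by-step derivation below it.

v0:10,v1:8,v2:19,v3:24,v4:32,v5:0

step 1: dist = v0:10,v1:8,v2:19,v3:inf,v4:inf,v5:0
step 2: dist = v0:10,v1:8,v2:19,v3:inf,v4:inf,v5:0
step 3: dist = v0:10,v1:8,v2:19,v3:24,v4:inf,v5:0
step 4: dist = v0:10,v1:8,v2:19,v3:24,v4:32,v5:0
step 5: dist = v0:10,v1:8,v2:19,v3:24,v4:32,v5:0
step 6: dist = v0:10,v1:8,v2:19,v3:24,v4:32,v5:0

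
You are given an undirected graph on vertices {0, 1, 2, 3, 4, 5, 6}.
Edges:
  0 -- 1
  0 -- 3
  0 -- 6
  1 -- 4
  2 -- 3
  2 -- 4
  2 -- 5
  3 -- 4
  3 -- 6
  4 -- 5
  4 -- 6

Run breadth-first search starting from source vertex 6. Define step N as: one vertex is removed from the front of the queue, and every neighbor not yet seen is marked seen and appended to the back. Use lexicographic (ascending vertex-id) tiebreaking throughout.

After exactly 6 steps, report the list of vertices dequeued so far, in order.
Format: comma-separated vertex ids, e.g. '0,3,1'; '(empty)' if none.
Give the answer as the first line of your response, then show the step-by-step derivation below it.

6,0,3,4,1,2

step 1: dequeue 6; queue=[0,3,4]; order=6
step 2: dequeue 0; queue=[3,4,1]; order=6,0
step 3: dequeue 3; queue=[4,1,2]; order=6,0,3
step 4: dequeue 4; queue=[1,2,5]; order=6,0,3,4
step 5: dequeue 1; queue=[2,5]; order=6,0,3,4,1
step 6: dequeue 2; queue=[5]; order=6,0,3,4,1,2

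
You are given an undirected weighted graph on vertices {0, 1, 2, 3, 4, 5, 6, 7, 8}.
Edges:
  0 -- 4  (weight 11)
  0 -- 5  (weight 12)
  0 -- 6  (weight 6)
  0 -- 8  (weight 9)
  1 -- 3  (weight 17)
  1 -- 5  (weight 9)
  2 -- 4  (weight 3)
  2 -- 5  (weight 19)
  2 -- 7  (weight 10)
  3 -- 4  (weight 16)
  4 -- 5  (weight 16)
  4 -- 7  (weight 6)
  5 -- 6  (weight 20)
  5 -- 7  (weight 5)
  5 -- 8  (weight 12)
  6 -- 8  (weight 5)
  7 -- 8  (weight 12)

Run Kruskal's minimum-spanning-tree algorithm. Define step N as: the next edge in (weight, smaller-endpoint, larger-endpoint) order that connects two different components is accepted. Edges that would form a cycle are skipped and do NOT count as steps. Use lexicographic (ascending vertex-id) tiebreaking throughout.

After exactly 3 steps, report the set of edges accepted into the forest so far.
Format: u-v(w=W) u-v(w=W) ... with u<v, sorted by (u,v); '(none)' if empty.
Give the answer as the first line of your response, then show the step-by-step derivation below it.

2-4(w=3) 5-7(w=5) 6-8(w=5)

step 1: add edge 2-4 (w=3); MST = {2-4(w=3)}
step 2: add edge 5-7 (w=5); MST = {2-4(w=3) 5-7(w=5)}
step 3: add edge 6-8 (w=5); MST = {2-4(w=3) 5-7(w=5) 6-8(w=5)}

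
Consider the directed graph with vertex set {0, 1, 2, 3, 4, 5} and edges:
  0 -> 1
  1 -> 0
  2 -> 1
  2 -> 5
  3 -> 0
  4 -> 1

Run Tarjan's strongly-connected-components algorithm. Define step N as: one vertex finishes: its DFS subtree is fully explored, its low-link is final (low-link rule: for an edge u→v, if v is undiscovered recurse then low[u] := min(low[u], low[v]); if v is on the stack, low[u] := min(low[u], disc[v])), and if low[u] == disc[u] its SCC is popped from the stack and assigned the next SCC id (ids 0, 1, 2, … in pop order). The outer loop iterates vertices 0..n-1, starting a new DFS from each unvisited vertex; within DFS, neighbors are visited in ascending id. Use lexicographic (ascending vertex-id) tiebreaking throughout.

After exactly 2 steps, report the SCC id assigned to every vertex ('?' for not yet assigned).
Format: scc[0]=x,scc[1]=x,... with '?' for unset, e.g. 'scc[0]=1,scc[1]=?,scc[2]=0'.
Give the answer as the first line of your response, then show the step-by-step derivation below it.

scc[0]=0,scc[1]=0,scc[2]=?,scc[3]=?,scc[4]=?,scc[5]=?

step 1: low=(low[0]=0,low[1]=0,low[2]=?,low[3]=?,low[4]=?,low[5]=?); scc=(scc[0]=?,scc[1]=?,scc[2]=?,scc[3]=?,scc[4]=?,scc[5]=?)
step 2: low=(low[0]=0,low[1]=0,low[2]=?,low[3]=?,low[4]=?,low[5]=?); scc=(scc[0]=0,scc[1]=0,scc[2]=?,scc[3]=?,scc[4]=?,scc[5]=?)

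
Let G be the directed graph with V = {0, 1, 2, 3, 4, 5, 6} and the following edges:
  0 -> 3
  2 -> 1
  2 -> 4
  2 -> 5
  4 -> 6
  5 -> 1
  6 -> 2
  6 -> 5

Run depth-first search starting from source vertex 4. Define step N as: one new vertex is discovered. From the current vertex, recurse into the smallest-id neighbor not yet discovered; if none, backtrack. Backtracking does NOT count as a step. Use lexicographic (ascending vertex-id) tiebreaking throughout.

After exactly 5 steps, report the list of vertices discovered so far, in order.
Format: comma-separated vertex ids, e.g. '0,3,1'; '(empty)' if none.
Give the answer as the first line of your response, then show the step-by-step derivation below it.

4,6,2,1,5

step 1: discover 4; path=4; order=4
step 2: discover 6; path=4>6; order=4,6
step 3: discover 2; path=4>6>2; order=4,6,2
step 4: discover 1; path=4>6>2>1; order=4,6,2,1
step 5: discover 5; path=4>6>2>5; order=4,6,2,1,5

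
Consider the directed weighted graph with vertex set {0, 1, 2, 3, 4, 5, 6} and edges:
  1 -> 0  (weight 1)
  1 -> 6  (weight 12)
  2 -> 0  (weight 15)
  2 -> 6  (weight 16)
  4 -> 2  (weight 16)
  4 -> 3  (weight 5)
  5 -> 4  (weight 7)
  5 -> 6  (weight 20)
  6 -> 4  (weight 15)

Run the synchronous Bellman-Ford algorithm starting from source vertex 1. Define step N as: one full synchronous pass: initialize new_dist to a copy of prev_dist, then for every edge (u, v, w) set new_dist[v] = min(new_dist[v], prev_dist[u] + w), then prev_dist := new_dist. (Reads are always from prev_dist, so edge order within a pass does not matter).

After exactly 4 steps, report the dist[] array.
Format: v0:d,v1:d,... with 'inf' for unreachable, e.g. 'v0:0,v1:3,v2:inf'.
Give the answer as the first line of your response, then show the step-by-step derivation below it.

v0:1,v1:0,v2:43,v3:32,v4:27,v5:inf,v6:12

step 1: dist = v0:1,v1:0,v2:inf,v3:inf,v4:inf,v5:inf,v6:12
step 2: dist = v0:1,v1:0,v2:inf,v3:inf,v4:27,v5:inf,v6:12
step 3: dist = v0:1,v1:0,v2:43,v3:32,v4:27,v5:inf,v6:12
step 4: dist = v0:1,v1:0,v2:43,v3:32,v4:27,v5:inf,v6:12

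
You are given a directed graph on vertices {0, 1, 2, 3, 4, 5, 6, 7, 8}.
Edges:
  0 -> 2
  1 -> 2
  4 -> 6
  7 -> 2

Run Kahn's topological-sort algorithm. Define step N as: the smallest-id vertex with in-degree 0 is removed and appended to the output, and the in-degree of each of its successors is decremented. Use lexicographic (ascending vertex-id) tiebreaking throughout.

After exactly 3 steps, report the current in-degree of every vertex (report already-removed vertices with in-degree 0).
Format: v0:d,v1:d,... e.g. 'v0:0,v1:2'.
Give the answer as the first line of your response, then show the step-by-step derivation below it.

v0:0,v1:0,v2:1,v3:0,v4:0,v5:0,v6:1,v7:0,v8:0

step 1: output 0; order=[0]; indeg=(0,0,2,0,0,0,1,0,0)
step 2: output 1; order=[0,1]; indeg=(0,0,1,0,0,0,1,0,0)
step 3: output 3; order=[0,1,3]; indeg=(0,0,1,0,0,0,1,0,0)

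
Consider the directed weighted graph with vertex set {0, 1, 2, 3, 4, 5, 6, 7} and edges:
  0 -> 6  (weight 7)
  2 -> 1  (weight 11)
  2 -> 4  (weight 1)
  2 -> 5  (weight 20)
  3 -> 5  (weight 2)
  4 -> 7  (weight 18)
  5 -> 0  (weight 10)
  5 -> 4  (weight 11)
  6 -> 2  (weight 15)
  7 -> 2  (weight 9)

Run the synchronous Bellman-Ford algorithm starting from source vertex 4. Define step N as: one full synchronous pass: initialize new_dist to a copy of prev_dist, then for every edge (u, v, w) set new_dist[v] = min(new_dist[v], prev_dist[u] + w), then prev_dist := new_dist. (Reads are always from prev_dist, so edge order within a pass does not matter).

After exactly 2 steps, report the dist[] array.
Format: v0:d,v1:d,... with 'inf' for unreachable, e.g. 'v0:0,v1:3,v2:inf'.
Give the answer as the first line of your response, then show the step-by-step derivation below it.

v0:inf,v1:inf,v2:27,v3:inf,v4:0,v5:inf,v6:inf,v7:18

step 1: dist = v0:inf,v1:inf,v2:inf,v3:inf,v4:0,v5:inf,v6:inf,v7:18
step 2: dist = v0:inf,v1:inf,v2:27,v3:inf,v4:0,v5:inf,v6:inf,v7:18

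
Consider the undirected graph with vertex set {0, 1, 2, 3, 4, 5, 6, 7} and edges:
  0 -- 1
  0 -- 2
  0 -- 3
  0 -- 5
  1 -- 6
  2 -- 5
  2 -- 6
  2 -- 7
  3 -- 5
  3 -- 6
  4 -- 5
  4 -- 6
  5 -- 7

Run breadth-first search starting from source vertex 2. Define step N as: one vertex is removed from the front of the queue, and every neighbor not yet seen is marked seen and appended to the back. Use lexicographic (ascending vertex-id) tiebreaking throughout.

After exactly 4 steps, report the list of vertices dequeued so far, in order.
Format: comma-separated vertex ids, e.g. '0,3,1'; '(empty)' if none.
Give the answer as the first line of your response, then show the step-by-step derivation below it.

2,0,5,6

step 1: dequeue 2; queue=[0,5,6,7]; order=2
step 2: dequeue 0; queue=[5,6,7,1,3]; order=2,0
step 3: dequeue 5; queue=[6,7,1,3,4]; order=2,0,5
step 4: dequeue 6; queue=[7,1,3,4]; order=2,0,5,6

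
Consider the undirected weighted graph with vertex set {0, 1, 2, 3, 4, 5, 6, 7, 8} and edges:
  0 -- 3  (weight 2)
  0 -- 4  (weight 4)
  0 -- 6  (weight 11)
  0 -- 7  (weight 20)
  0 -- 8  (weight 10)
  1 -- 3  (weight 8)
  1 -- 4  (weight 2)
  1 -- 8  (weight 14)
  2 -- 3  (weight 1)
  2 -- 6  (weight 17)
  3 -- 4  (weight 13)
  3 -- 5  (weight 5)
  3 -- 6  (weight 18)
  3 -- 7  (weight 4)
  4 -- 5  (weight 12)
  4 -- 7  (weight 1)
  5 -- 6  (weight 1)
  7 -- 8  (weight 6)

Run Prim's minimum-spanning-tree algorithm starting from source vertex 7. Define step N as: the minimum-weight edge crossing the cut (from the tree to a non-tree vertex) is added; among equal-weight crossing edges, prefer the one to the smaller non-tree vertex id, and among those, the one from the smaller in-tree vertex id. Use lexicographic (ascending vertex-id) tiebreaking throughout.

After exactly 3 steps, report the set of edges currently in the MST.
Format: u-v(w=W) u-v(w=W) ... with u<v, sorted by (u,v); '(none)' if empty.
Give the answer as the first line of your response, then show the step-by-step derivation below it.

0-4(w=4) 1-4(w=2) 4-7(w=1)

step 1: add edge 4-7 (w=1); MST = {4-7(w=1)}
step 2: add edge 1-4 (w=2); MST = {1-4(w=2) 4-7(w=1)}
step 3: add edge 0-4 (w=4); MST = {0-4(w=4) 1-4(w=2) 4-7(w=1)}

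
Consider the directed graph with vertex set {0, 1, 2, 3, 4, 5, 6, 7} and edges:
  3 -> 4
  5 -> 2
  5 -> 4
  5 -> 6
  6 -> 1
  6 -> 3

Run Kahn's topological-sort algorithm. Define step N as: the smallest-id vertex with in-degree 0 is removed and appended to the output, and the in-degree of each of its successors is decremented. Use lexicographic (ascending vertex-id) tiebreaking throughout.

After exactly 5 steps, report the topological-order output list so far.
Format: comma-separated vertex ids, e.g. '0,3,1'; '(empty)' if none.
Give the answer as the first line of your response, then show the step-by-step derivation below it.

0,5,2,6,1

step 1: output 0; order=[0]; indeg=(0,1,1,1,2,0,1,0)
step 2: output 5; order=[0,5]; indeg=(0,1,0,1,1,0,0,0)
step 3: output 2; order=[0,5,2]; indeg=(0,1,0,1,1,0,0,0)
step 4: output 6; order=[0,5,2,6]; indeg=(0,0,0,0,1,0,0,0)
step 5: output 1; order=[0,5,2,6,1]; indeg=(0,0,0,0,1,0,0,0)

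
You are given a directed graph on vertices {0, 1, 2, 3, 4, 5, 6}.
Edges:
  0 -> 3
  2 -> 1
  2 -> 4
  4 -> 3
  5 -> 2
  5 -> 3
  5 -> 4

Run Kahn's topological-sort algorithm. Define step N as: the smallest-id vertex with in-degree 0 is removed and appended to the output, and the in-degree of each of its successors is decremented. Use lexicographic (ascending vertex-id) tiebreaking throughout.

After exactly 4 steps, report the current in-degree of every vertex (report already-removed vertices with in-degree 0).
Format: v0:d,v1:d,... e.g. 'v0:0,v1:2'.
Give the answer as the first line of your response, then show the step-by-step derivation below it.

v0:0,v1:0,v2:0,v3:1,v4:0,v5:0,v6:0

step 1: output 0; order=[0]; indeg=(0,1,1,2,2,0,0)
step 2: output 5; order=[0,5]; indeg=(0,1,0,1,1,0,0)
step 3: output 2; order=[0,5,2]; indeg=(0,0,0,1,0,0,0)
step 4: output 1; order=[0,5,2,1]; indeg=(0,0,0,1,0,0,0)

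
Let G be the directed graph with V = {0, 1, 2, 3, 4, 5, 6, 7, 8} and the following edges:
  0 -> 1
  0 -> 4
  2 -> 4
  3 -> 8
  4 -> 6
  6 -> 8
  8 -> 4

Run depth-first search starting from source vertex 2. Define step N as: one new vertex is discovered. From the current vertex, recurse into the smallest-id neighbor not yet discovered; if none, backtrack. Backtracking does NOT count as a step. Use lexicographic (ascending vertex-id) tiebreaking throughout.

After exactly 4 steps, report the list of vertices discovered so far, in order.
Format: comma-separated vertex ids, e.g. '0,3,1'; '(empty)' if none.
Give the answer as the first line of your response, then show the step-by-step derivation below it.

2,4,6,8

step 1: discover 2; path=2; order=2
step 2: discover 4; path=2>4; order=2,4
step 3: discover 6; path=2>4>6; order=2,4,6
step 4: discover 8; path=2>4>6>8; order=2,4,6,8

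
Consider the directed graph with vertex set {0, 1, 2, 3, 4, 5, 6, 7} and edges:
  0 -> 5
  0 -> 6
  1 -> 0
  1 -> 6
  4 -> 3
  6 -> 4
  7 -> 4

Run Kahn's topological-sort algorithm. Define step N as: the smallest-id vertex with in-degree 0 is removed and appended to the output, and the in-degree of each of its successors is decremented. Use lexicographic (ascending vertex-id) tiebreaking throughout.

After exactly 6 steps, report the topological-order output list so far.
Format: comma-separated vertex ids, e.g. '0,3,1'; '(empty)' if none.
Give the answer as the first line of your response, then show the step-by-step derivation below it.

1,0,2,5,6,7

step 1: output 1; order=[1]; indeg=(0,0,0,1,2,1,1,0)
step 2: output 0; order=[1,0]; indeg=(0,0,0,1,2,0,0,0)
step 3: output 2; order=[1,0,2]; indeg=(0,0,0,1,2,0,0,0)
step 4: output 5; order=[1,0,2,5]; indeg=(0,0,0,1,2,0,0,0)
step 5: output 6; order=[1,0,2,5,6]; indeg=(0,0,0,1,1,0,0,0)
step 6: output 7; order=[1,0,2,5,6,7]; indeg=(0,0,0,1,0,0,0,0)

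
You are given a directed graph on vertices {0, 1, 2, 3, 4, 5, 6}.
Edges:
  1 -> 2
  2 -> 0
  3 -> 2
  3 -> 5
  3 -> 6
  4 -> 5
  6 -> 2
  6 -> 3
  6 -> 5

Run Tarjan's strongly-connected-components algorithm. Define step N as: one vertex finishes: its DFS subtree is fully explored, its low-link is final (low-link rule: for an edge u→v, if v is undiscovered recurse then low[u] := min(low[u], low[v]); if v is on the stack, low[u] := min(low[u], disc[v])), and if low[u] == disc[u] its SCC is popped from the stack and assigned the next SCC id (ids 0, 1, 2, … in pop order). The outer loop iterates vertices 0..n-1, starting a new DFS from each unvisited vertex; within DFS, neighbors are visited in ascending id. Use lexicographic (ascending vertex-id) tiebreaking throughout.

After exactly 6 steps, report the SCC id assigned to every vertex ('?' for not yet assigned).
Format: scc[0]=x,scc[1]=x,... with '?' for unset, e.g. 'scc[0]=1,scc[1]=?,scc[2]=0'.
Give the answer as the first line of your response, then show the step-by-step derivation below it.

scc[0]=0,scc[1]=2,scc[2]=1,scc[3]=4,scc[4]=?,scc[5]=3,scc[6]=4

step 1: low=(low[0]=0,low[1]=?,low[2]=?,low[3]=?,low[4]=?,low[5]=?,low[6]=?); scc=(scc[0]=0,scc[1]=?,scc[2]=?,scc[3]=?,scc[4]=?,scc[5]=?,scc[6]=?)
step 2: low=(low[0]=0,low[1]=1,low[2]=2,low[3]=?,low[4]=?,low[5]=?,low[6]=?); scc=(scc[0]=0,scc[1]=?,scc[2]=1,scc[3]=?,scc[4]=?,scc[5]=?,scc[6]=?)
step 3: low=(low[0]=0,low[1]=1,low[2]=2,low[3]=?,low[4]=?,low[5]=?,low[6]=?); scc=(scc[0]=0,scc[1]=2,scc[2]=1,scc[3]=?,scc[4]=?,scc[5]=?,scc[6]=?)
step 4: low=(low[0]=0,low[1]=1,low[2]=2,low[3]=3,low[4]=?,low[5]=4,low[6]=?); scc=(scc[0]=0,scc[1]=2,scc[2]=1,scc[3]=?,scc[4]=?,scc[5]=3,scc[6]=?)
step 5: low=(low[0]=0,low[1]=1,low[2]=2,low[3]=3,low[4]=?,low[5]=4,low[6]=3); scc=(scc[0]=0,scc[1]=2,scc[2]=1,scc[3]=?,scc[4]=?,scc[5]=3,scc[6]=?)
step 6: low=(low[0]=0,low[1]=1,low[2]=2,low[3]=3,low[4]=?,low[5]=4,low[6]=3); scc=(scc[0]=0,scc[1]=2,scc[2]=1,scc[3]=4,scc[4]=?,scc[5]=3,scc[6]=4)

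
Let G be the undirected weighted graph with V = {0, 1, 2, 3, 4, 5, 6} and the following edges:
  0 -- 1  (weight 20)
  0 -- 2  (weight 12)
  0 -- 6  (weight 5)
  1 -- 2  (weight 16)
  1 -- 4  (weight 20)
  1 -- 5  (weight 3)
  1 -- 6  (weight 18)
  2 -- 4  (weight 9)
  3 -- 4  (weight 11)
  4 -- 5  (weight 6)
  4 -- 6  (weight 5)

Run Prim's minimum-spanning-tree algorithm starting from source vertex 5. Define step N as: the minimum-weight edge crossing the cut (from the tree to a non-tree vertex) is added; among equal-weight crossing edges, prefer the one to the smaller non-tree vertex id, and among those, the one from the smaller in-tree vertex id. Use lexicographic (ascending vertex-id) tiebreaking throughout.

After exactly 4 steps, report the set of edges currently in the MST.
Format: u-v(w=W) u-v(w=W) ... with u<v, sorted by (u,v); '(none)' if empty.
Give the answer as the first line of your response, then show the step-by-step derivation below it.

0-6(w=5) 1-5(w=3) 4-5(w=6) 4-6(w=5)

step 1: add edge 1-5 (w=3); MST = {1-5(w=3)}
step 2: add edge 4-5 (w=6); MST = {1-5(w=3) 4-5(w=6)}
step 3: add edge 4-6 (w=5); MST = {1-5(w=3) 4-5(w=6) 4-6(w=5)}
step 4: add edge 0-6 (w=5); MST = {0-6(w=5) 1-5(w=3) 4-5(w=6) 4-6(w=5)}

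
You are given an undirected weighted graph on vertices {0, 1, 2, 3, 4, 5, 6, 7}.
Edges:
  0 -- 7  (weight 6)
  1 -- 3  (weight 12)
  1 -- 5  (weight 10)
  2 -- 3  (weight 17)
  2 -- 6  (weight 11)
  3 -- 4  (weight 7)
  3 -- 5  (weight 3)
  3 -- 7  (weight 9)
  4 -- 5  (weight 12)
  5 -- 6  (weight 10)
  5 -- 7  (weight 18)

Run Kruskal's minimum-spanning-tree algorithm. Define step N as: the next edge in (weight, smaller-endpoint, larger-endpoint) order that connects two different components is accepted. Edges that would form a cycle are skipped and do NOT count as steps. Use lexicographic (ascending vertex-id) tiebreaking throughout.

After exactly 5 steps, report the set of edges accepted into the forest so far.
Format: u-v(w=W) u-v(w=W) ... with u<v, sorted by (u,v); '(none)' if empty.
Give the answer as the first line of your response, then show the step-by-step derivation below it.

0-7(w=6) 1-5(w=10) 3-4(w=7) 3-5(w=3) 3-7(w=9)

step 1: add edge 3-5 (w=3); MST = {3-5(w=3)}
step 2: add edge 0-7 (w=6); MST = {0-7(w=6) 3-5(w=3)}
step 3: add edge 3-4 (w=7); MST = {0-7(w=6) 3-4(w=7) 3-5(w=3)}
step 4: add edge 3-7 (w=9); MST = {0-7(w=6) 3-4(w=7) 3-5(w=3) 3-7(w=9)}
step 5: add edge 1-5 (w=10); MST = {0-7(w=6) 1-5(w=10) 3-4(w=7) 3-5(w=3) 3-7(w=9)}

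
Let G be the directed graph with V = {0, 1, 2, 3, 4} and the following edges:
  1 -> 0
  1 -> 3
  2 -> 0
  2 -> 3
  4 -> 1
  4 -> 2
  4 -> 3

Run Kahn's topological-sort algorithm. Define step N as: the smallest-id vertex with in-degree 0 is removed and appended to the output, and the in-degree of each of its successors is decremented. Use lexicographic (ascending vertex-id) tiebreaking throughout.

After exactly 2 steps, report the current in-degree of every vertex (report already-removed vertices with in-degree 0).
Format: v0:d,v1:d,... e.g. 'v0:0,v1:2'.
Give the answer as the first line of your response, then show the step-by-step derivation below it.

v0:1,v1:0,v2:0,v3:1,v4:0

step 1: output 4; order=[4]; indeg=(2,0,0,2,0)
step 2: output 1; order=[4,1]; indeg=(1,0,0,1,0)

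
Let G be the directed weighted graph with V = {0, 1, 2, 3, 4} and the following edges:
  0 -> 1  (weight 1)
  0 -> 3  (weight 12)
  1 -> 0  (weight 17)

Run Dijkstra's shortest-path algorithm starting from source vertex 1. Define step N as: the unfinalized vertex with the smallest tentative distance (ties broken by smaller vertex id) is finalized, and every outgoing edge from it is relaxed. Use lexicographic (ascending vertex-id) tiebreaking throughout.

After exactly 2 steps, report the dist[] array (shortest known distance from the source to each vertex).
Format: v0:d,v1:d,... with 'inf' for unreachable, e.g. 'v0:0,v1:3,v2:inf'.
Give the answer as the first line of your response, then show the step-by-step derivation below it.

v0:17,v1:0,v2:inf,v3:29,v4:inf

step 1: dist = v0:17,v1:0,v2:inf,v3:inf,v4:inf
step 2: dist = v0:17,v1:0,v2:inf,v3:29,v4:inf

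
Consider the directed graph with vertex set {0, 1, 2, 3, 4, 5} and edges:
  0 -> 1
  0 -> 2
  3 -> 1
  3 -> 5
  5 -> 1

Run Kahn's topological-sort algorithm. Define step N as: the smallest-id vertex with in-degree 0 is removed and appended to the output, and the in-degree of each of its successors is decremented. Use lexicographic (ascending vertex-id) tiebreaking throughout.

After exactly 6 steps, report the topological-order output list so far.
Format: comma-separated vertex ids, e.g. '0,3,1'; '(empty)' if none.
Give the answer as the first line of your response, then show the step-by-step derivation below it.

0,2,3,4,5,1

step 1: output 0; order=[0]; indeg=(0,2,0,0,0,1)
step 2: output 2; order=[0,2]; indeg=(0,2,0,0,0,1)
step 3: output 3; order=[0,2,3]; indeg=(0,1,0,0,0,0)
step 4: output 4; order=[0,2,3,4]; indeg=(0,1,0,0,0,0)
step 5: output 5; order=[0,2,3,4,5]; indeg=(0,0,0,0,0,0)
step 6: output 1; order=[0,2,3,4,5,1]; indeg=(0,0,0,0,0,0)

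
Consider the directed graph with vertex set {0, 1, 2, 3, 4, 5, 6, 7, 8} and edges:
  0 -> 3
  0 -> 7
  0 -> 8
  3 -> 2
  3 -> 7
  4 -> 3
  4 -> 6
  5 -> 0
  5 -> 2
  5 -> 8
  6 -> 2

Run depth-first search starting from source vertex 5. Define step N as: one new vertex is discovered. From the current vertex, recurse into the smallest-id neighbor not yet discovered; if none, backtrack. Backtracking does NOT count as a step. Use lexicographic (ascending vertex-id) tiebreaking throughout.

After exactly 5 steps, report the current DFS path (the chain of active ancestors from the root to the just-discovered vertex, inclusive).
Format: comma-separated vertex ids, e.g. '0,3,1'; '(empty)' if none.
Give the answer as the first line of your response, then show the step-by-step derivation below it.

5,0,3,7

step 1: discover 5; path=5; order=5
step 2: discover 0; path=5>0; order=5,0
step 3: discover 3; path=5>0>3; order=5,0,3
step 4: discover 2; path=5>0>3>2; order=5,0,3,2
step 5: discover 7; path=5>0>3>7; order=5,0,3,2,7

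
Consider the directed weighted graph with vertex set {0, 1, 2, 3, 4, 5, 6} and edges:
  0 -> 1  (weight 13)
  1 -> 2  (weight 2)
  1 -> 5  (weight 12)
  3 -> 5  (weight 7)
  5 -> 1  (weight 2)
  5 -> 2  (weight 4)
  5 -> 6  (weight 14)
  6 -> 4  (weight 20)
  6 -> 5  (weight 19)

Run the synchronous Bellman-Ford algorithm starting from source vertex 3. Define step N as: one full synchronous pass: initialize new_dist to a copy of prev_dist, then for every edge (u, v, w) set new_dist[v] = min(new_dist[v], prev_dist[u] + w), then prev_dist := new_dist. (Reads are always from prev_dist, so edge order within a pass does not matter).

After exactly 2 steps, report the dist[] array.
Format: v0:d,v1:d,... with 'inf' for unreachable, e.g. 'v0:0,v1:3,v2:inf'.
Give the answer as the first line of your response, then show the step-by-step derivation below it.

v0:inf,v1:9,v2:11,v3:0,v4:inf,v5:7,v6:21

step 1: dist = v0:inf,v1:inf,v2:inf,v3:0,v4:inf,v5:7,v6:inf
step 2: dist = v0:inf,v1:9,v2:11,v3:0,v4:inf,v5:7,v6:21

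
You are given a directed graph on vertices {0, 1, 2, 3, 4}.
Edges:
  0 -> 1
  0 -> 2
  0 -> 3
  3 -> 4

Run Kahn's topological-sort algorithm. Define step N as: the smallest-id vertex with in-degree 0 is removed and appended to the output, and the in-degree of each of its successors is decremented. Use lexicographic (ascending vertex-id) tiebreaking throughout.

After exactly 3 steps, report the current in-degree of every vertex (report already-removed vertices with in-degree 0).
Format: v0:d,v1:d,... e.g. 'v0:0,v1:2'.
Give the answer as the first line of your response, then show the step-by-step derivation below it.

v0:0,v1:0,v2:0,v3:0,v4:1

step 1: output 0; order=[0]; indeg=(0,0,0,0,1)
step 2: output 1; order=[0,1]; indeg=(0,0,0,0,1)
step 3: output 2; order=[0,1,2]; indeg=(0,0,0,0,1)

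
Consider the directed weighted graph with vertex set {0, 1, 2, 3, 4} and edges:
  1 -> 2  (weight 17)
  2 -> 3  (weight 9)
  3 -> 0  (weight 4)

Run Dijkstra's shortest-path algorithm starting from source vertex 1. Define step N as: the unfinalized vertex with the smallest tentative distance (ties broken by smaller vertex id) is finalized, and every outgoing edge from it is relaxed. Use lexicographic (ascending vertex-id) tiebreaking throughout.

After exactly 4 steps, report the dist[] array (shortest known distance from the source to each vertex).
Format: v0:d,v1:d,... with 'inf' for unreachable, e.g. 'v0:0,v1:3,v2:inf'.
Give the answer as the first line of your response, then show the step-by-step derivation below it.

v0:30,v1:0,v2:17,v3:26,v4:inf

step 1: dist = v0:inf,v1:0,v2:17,v3:inf,v4:inf
step 2: dist = v0:inf,v1:0,v2:17,v3:26,v4:inf
step 3: dist = v0:30,v1:0,v2:17,v3:26,v4:inf
step 4: dist = v0:30,v1:0,v2:17,v3:26,v4:inf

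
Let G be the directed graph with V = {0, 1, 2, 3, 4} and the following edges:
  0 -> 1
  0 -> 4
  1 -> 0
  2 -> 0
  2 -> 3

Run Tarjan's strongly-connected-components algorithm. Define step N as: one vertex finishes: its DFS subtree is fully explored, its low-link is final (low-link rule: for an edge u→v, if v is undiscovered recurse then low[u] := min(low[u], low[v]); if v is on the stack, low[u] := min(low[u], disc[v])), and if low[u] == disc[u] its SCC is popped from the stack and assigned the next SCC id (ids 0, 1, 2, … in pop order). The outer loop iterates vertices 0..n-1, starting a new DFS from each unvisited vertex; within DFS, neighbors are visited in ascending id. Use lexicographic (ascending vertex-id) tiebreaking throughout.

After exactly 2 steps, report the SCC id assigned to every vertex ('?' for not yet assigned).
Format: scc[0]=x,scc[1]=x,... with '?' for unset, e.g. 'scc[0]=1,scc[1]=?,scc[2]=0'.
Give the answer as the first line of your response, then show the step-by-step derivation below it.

scc[0]=?,scc[1]=?,scc[2]=?,scc[3]=?,scc[4]=0

step 1: low=(low[0]=0,low[1]=0,low[2]=?,low[3]=?,low[4]=?); scc=(scc[0]=?,scc[1]=?,scc[2]=?,scc[3]=?,scc[4]=?)
step 2: low=(low[0]=0,low[1]=0,low[2]=?,low[3]=?,low[4]=2); scc=(scc[0]=?,scc[1]=?,scc[2]=?,scc[3]=?,scc[4]=0)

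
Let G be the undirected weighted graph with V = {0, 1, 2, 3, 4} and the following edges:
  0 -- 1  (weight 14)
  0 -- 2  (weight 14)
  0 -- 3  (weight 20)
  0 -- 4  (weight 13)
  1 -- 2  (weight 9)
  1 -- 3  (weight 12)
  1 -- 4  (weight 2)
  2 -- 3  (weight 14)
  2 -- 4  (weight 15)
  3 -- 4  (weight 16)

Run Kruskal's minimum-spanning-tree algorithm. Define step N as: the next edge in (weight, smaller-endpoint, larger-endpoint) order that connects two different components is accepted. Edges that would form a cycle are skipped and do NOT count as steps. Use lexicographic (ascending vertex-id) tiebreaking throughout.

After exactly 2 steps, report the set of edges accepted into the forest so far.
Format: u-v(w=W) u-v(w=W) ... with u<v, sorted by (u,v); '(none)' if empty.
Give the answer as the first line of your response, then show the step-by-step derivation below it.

1-2(w=9) 1-4(w=2)

step 1: add edge 1-4 (w=2); MST = {1-4(w=2)}
step 2: add edge 1-2 (w=9); MST = {1-2(w=9) 1-4(w=2)}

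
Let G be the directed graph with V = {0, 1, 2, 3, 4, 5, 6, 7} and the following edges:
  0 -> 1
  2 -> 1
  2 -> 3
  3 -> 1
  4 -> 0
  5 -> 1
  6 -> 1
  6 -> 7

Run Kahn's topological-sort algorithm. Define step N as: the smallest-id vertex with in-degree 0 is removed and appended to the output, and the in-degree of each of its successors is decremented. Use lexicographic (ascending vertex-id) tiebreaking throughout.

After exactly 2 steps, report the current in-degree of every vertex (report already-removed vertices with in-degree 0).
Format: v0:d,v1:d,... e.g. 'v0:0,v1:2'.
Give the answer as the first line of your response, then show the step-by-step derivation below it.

v0:1,v1:3,v2:0,v3:0,v4:0,v5:0,v6:0,v7:1

step 1: output 2; order=[2]; indeg=(1,4,0,0,0,0,0,1)
step 2: output 3; order=[2,3]; indeg=(1,3,0,0,0,0,0,1)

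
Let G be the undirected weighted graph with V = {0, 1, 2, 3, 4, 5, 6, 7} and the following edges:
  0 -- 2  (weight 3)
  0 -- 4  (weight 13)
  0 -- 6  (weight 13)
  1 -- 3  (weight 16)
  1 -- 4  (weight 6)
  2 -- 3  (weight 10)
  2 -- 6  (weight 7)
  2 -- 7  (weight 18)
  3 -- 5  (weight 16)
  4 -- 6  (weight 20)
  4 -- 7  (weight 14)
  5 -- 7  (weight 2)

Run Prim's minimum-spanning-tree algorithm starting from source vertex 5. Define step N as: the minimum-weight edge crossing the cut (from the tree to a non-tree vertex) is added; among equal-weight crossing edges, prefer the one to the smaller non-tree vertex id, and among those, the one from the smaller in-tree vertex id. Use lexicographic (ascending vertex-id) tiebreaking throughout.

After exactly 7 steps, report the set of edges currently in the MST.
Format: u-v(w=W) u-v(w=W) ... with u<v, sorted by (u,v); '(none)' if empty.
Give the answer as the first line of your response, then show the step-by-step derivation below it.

0-2(w=3) 0-4(w=13) 1-4(w=6) 2-3(w=10) 2-6(w=7) 4-7(w=14) 5-7(w=2)

step 1: add edge 5-7 (w=2); MST = {5-7(w=2)}
step 2: add edge 4-7 (w=14); MST = {4-7(w=14) 5-7(w=2)}
step 3: add edge 1-4 (w=6); MST = {1-4(w=6) 4-7(w=14) 5-7(w=2)}
step 4: add edge 0-4 (w=13); MST = {0-4(w=13) 1-4(w=6) 4-7(w=14) 5-7(w=2)}
step 5: add edge 0-2 (w=3); MST = {0-2(w=3) 0-4(w=13) 1-4(w=6) 4-7(w=14) 5-7(w=2)}
step 6: add edge 2-6 (w=7); MST = {0-2(w=3) 0-4(w=13) 1-4(w=6) 2-6(w=7) 4-7(w=14) 5-7(w=2)}
step 7: add edge 2-3 (w=10); MST = {0-2(w=3) 0-4(w=13) 1-4(w=6) 2-3(w=10) 2-6(w=7) 4-7(w=14) 5-7(w=2)}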